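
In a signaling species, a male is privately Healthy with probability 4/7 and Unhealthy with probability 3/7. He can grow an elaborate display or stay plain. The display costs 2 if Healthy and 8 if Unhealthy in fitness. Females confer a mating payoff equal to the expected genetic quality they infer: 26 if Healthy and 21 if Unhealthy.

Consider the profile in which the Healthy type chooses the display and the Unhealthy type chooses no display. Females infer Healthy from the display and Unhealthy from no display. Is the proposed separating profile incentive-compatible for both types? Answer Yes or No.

Under these beliefs, the display earns mating payoff 26 and no display earns mating payoff 21.
Healthy: the display nets 26 − 2 = 24; no display nets 21. Healthy prefers the display.
Unhealthy: the display nets 26 − 8 = 18; no display nets 21. Unhealthy prefers no display.
Neither type deviates, so the separating profile is an equilibrium.

Yes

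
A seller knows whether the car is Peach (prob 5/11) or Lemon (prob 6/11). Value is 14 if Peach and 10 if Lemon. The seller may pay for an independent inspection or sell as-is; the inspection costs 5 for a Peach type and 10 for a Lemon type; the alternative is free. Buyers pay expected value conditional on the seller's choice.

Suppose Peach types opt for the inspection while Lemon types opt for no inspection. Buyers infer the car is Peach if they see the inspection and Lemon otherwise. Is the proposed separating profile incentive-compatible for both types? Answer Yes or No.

No

Under these beliefs, the inspection earns price 14 and no inspection earns price 10.
Peach: the inspection nets 14 − 5 = 9; no inspection nets 10. Peach would deviate to no inspection.
Lemon: the inspection nets 14 − 10 = 4; no inspection nets 10. Lemon prefers no inspection.
Peach has a profitable deviation, so the profile is not an equilibrium.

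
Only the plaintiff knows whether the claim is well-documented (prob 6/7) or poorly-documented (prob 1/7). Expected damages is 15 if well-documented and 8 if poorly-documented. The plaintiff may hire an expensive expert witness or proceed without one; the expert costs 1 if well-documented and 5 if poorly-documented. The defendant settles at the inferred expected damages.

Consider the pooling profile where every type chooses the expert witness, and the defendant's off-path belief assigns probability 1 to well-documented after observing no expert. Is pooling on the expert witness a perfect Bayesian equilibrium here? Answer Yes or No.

On path, the defendant holds the prior and pays 6/7·15 + 1/7·8 = 14. Off path (no expert), believing well-documented, it pays 15.
well-documented: the expert witness nets 14 − 1 = 13; no expert nets 15. well-documented would deviate.
poorly-documented: the expert witness nets 14 − 5 = 9; no expert nets 15. poorly-documented would deviate.
A type deviates, so pooling fails.

No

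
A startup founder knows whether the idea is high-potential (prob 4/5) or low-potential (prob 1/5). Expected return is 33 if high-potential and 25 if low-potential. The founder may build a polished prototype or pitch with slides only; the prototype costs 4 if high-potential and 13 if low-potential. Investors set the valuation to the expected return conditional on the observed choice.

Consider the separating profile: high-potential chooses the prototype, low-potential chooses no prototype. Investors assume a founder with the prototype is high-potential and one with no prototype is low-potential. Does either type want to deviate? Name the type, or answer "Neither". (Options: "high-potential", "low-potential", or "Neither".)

The prototype pays 33; no prototype pays 25.
high-potential: assigned the prototype, nets 33 − 4 = 29; deviating to no prototype nets 25.
low-potential: assigned no prototype, nets 25; deviating to the prototype nets 33 − 13 = 20.
Both types strictly prefer their assigned action; no profitable deviation.

Neither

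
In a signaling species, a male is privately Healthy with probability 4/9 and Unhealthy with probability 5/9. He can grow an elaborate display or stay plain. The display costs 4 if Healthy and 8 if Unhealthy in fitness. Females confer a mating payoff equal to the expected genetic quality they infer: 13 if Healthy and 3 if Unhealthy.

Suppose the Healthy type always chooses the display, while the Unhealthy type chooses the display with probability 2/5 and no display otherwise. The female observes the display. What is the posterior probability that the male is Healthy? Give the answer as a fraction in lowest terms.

2/3

P(the display) = (4/9)·1 + (5/9)·(2/5) = 2/3.
By Bayes' rule, P(Healthy | the display) = (4/9) / (2/3) = 2/3.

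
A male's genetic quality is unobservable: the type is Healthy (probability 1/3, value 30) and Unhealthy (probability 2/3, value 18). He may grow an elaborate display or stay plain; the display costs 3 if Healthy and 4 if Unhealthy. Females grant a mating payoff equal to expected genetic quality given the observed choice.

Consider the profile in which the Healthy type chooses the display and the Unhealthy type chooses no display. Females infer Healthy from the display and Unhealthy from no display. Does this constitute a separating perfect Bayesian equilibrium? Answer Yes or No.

No

Under these beliefs, the display earns mating payoff 30 and no display earns mating payoff 18.
Healthy: the display nets 30 − 3 = 27; no display nets 18. Healthy prefers the display.
Unhealthy: the display nets 30 − 4 = 26; no display nets 18. Unhealthy would deviate to the display.
Unhealthy has a profitable deviation, so the profile is not an equilibrium.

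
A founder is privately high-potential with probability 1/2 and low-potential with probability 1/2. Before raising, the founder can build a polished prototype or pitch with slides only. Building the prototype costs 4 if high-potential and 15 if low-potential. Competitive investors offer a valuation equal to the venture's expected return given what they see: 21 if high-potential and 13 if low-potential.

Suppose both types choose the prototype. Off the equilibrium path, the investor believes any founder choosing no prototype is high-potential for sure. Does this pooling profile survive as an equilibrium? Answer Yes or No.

On path, the investor holds the prior and pays 1/2·21 + 1/2·13 = 17. Off path (no prototype), believing high-potential, it pays 21.
high-potential: the prototype nets 17 − 4 = 13; no prototype nets 21. high-potential would deviate.
low-potential: the prototype nets 17 − 15 = 2; no prototype nets 21. low-potential would deviate.
A type deviates, so pooling fails.

No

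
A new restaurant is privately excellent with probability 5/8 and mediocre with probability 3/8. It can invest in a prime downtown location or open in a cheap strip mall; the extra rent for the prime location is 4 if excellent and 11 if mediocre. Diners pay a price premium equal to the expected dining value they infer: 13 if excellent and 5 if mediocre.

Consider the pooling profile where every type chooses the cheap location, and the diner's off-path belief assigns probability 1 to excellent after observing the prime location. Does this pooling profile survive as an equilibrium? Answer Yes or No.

Yes

On path, the diner holds the prior and pays 5/8·13 + 3/8·5 = 10. Off path (the prime location), believing excellent, it pays 13.
excellent: the cheap location nets 10; the prime location nets 13 − 4 = 9. excellent stays.
mediocre: the cheap location nets 10; the prime location nets 13 − 11 = 2. mediocre stays.
No type deviates, so pooling is sustained.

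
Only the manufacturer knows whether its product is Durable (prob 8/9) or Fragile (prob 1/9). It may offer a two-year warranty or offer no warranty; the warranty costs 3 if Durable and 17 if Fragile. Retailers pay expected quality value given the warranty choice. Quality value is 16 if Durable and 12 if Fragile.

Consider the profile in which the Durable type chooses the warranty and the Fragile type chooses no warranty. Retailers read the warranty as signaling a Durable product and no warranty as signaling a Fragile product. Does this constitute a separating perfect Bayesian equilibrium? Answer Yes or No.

Yes

Under these beliefs, the warranty earns price 16 and no warranty earns price 12.
Durable: the warranty nets 16 − 3 = 13; no warranty nets 12. Durable prefers the warranty.
Fragile: the warranty nets 16 − 17 = -1; no warranty nets 12. Fragile prefers no warranty.
Neither type deviates, so the separating profile is an equilibrium.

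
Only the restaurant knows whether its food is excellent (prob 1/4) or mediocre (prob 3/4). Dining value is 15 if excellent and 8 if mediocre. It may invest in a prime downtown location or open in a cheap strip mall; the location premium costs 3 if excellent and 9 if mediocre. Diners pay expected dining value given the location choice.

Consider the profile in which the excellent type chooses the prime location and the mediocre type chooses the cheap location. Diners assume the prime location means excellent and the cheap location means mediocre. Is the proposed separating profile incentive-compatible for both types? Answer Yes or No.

Under these beliefs, the prime location earns price premium 15 and the cheap location earns price premium 8.
excellent: the prime location nets 15 − 3 = 12; the cheap location nets 8. excellent prefers the prime location.
mediocre: the prime location nets 15 − 9 = 6; the cheap location nets 8. mediocre prefers the cheap location.
Neither type deviates, so the separating profile is an equilibrium.

Yes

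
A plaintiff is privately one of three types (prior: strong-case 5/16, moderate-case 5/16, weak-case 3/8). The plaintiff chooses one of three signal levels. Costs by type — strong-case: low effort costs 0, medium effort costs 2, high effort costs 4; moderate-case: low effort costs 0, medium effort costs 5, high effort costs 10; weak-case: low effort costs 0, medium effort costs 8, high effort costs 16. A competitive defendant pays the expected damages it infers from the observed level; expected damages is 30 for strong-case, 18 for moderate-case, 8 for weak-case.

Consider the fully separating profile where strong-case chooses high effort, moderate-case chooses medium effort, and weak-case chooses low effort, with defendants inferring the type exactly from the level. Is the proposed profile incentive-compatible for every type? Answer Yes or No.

No

Separating settlements: high effort → 30, medium effort → 18, low effort → 8.
strong-case (assigned high effort): low effort: 8 − 0 = 8; medium effort: 18 − 2 = 16; high effort: 30 − 4 = 26. strong-case stays.
moderate-case (assigned medium effort): low effort: 8 − 0 = 8; medium effort: 18 − 5 = 13; high effort: 30 − 10 = 20. moderate-case prefers high effort.
weak-case (assigned low effort): low effort: 8 − 0 = 8; medium effort: 18 − 8 = 10; high effort: 30 − 16 = 14. weak-case prefers high effort.
At least one type deviates; the separating profile fails.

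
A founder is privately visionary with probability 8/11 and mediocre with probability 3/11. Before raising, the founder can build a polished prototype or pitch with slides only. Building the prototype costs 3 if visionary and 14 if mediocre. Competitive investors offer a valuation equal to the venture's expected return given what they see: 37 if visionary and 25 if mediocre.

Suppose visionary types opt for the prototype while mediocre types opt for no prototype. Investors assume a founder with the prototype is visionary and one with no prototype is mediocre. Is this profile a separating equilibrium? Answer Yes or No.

Under these beliefs, the prototype earns valuation 37 and no prototype earns valuation 25.
visionary: the prototype nets 37 − 3 = 34; no prototype nets 25. visionary prefers the prototype.
mediocre: the prototype nets 37 − 14 = 23; no prototype nets 25. mediocre prefers no prototype.
Neither type deviates, so the separating profile is an equilibrium.

Yes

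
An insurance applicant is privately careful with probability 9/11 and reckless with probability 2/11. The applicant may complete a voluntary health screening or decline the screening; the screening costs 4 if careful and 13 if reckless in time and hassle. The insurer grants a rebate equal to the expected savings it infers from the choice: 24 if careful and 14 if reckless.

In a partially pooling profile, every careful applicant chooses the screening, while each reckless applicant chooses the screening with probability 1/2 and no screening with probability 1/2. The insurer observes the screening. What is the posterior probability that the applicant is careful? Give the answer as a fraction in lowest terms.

9/10

P(the screening) = (9/11)·1 + (2/11)·(1/2) = 10/11.
By Bayes' rule, P(careful | the screening) = (9/11) / (10/11) = 9/10.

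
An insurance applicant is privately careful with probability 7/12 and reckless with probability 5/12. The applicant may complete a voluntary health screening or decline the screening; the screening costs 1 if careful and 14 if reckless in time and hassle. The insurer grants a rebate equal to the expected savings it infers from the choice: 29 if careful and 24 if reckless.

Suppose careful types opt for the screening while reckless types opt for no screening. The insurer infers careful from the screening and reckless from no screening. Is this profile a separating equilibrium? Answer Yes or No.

Yes

Under these beliefs, the screening earns rebate 29 and no screening earns rebate 24.
careful: the screening nets 29 − 1 = 28; no screening nets 24. careful prefers the screening.
reckless: the screening nets 29 − 14 = 15; no screening nets 24. reckless prefers no screening.
Neither type deviates, so the separating profile is an equilibrium.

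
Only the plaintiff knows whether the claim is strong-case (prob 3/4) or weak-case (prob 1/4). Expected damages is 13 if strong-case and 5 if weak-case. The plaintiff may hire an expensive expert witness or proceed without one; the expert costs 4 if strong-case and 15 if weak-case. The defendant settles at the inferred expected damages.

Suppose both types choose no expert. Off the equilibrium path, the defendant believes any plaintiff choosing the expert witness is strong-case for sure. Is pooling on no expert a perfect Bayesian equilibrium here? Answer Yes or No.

Yes

On path, the defendant holds the prior and pays 3/4·13 + 1/4·5 = 11. Off path (the expert witness), believing strong-case, it pays 13.
strong-case: no expert nets 11; the expert witness nets 13 − 4 = 9. strong-case stays.
weak-case: no expert nets 11; the expert witness nets 13 − 15 = -2. weak-case stays.
No type deviates, so pooling is sustained.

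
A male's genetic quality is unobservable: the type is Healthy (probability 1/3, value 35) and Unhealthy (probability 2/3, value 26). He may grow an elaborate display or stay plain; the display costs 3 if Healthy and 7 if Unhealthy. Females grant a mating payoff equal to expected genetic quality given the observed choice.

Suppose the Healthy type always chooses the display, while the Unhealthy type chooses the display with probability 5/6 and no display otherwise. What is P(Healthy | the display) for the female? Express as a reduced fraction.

3/8

P(the display) = (1/3)·1 + (2/3)·(5/6) = 8/9.
By Bayes' rule, P(Healthy | the display) = (1/3) / (8/9) = 3/8.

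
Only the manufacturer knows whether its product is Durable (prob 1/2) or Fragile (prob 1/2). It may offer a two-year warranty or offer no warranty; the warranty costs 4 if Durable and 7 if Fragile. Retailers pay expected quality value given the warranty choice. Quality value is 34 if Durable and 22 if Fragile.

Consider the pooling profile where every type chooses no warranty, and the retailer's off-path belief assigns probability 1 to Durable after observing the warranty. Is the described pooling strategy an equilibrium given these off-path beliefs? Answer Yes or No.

No

On path, the retailer holds the prior and pays 1/2·34 + 1/2·22 = 28. Off path (the warranty), believing Durable, it pays 34.
Durable: no warranty nets 28; the warranty nets 34 − 4 = 30. Durable would deviate.
Fragile: no warranty nets 28; the warranty nets 34 − 7 = 27. Fragile stays.
A type deviates, so pooling fails.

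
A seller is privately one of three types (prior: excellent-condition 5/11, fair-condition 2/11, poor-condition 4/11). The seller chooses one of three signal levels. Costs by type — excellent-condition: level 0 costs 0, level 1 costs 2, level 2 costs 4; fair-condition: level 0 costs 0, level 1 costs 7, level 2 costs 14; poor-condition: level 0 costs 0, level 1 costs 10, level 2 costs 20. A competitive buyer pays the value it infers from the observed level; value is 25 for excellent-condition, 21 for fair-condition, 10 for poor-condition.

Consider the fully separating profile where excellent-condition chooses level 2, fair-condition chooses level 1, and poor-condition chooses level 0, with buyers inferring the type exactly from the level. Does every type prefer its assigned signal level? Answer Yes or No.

No

Separating prices: level 2 → 25, level 1 → 21, level 0 → 10.
excellent-condition (assigned level 2): level 0: 10 − 0 = 10; level 1: 21 − 2 = 19; level 2: 25 − 4 = 21. excellent-condition stays.
fair-condition (assigned level 1): level 0: 10 − 0 = 10; level 1: 21 − 7 = 14; level 2: 25 − 14 = 11. fair-condition stays.
poor-condition (assigned level 0): level 0: 10 − 0 = 10; level 1: 21 − 10 = 11; level 2: 25 − 20 = 5. poor-condition prefers level 1.
At least one type deviates; the separating profile fails.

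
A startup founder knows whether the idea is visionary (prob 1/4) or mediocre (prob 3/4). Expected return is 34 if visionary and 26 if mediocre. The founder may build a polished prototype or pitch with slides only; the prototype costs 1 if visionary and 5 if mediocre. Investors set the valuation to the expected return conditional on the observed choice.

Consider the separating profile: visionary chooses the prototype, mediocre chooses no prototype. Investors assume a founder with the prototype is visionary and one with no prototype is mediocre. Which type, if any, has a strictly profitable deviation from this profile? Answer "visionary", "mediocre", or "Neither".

The prototype pays 34; no prototype pays 26.
visionary: assigned the prototype, nets 34 − 1 = 33; deviating to no prototype nets 26.
mediocre: assigned no prototype, nets 26; deviating to the prototype nets 34 − 5 = 29.
The mediocre type gains 3 by deviating.

mediocre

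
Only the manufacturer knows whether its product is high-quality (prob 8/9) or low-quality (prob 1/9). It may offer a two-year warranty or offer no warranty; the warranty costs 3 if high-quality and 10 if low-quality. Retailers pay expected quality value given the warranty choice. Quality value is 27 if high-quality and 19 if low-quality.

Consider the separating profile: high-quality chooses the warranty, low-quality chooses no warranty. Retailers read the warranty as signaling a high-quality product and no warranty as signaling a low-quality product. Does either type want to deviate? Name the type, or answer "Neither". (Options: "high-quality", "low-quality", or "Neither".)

The warranty pays 27; no warranty pays 19.
high-quality: assigned the warranty, nets 27 − 3 = 24; deviating to no warranty nets 19.
low-quality: assigned no warranty, nets 19; deviating to the warranty nets 27 − 10 = 17.
Both types strictly prefer their assigned action; no profitable deviation.

Neither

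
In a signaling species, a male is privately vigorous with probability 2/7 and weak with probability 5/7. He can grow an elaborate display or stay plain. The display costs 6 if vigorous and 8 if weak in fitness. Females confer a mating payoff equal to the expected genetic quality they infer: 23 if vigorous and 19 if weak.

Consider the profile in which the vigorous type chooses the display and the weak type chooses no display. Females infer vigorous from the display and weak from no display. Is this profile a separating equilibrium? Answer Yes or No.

No

Under these beliefs, the display earns mating payoff 23 and no display earns mating payoff 19.
vigorous: the display nets 23 − 6 = 17; no display nets 19. vigorous would deviate to no display.
weak: the display nets 23 − 8 = 15; no display nets 19. weak prefers no display.
vigorous has a profitable deviation, so the profile is not an equilibrium.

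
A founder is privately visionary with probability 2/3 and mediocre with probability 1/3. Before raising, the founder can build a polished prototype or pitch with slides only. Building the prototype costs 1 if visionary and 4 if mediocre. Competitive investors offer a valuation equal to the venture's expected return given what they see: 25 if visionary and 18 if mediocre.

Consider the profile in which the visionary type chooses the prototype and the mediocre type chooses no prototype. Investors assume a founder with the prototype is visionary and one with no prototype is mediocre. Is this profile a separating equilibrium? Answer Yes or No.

No

Under these beliefs, the prototype earns valuation 25 and no prototype earns valuation 18.
visionary: the prototype nets 25 − 1 = 24; no prototype nets 18. visionary prefers the prototype.
mediocre: the prototype nets 25 − 4 = 21; no prototype nets 18. mediocre would deviate to the prototype.
mediocre has a profitable deviation, so the profile is not an equilibrium.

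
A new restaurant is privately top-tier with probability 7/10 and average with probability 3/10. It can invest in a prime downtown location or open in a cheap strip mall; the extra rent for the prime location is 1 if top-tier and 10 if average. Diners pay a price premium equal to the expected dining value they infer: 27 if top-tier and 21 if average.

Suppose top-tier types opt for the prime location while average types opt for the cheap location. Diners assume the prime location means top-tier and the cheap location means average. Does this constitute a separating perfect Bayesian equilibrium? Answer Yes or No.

Under these beliefs, the prime location earns price premium 27 and the cheap location earns price premium 21.
top-tier: the prime location nets 27 − 1 = 26; the cheap location nets 21. top-tier prefers the prime location.
average: the prime location nets 27 − 10 = 17; the cheap location nets 21. average prefers the cheap location.
Neither type deviates, so the separating profile is an equilibrium.

Yes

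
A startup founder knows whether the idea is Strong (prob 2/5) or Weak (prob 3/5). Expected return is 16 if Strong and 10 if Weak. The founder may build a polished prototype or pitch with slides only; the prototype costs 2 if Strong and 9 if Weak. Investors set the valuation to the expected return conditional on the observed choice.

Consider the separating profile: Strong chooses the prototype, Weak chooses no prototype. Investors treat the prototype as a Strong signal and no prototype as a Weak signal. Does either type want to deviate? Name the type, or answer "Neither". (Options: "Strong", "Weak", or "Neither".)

Neither

The prototype pays 16; no prototype pays 10.
Strong: assigned the prototype, nets 16 − 2 = 14; deviating to no prototype nets 10.
Weak: assigned no prototype, nets 10; deviating to the prototype nets 16 − 9 = 7.
Both types strictly prefer their assigned action; no profitable deviation.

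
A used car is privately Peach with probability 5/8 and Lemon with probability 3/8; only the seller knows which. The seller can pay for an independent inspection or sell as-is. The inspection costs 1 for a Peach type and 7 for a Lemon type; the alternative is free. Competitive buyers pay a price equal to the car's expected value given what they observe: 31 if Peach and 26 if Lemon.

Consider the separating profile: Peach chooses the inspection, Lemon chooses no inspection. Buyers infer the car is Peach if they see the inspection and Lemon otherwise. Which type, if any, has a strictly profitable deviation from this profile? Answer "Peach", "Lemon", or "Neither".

The inspection pays 31; no inspection pays 26.
Peach: assigned the inspection, nets 31 − 1 = 30; deviating to no inspection nets 26.
Lemon: assigned no inspection, nets 26; deviating to the inspection nets 31 − 7 = 24.
Both types strictly prefer their assigned action; no profitable deviation.

Neither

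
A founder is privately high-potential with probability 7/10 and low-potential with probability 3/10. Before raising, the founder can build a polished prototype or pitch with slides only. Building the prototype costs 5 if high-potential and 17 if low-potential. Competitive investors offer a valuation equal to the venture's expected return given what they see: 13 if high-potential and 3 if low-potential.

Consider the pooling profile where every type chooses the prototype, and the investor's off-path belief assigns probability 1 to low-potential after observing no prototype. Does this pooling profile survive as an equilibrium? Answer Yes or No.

On path, the investor holds the prior and pays 7/10·13 + 3/10·3 = 10. Off path (no prototype), believing low-potential, it pays 3.
high-potential: the prototype nets 10 − 5 = 5; no prototype nets 3. high-potential stays.
low-potential: the prototype nets 10 − 17 = -7; no prototype nets 3. low-potential would deviate.
A type deviates, so pooling fails.

No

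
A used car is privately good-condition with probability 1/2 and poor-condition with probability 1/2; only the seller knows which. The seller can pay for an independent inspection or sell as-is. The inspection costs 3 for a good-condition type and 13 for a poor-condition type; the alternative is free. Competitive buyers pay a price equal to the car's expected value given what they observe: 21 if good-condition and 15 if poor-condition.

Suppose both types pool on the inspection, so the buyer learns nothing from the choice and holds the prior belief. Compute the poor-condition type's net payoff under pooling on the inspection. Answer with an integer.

Pooled price = 1/2·21 + 1/2·15 = 18.
poor-condition pays cost 13 for the inspection, so net payoff = 18 − 13 = 5.

5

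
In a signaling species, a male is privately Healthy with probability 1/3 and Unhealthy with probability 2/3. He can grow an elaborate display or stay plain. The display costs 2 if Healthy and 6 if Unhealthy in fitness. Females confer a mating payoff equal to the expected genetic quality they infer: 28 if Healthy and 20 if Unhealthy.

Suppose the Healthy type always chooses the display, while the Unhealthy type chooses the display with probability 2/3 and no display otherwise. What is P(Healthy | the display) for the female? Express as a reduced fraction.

P(the display) = (1/3)·1 + (2/3)·(2/3) = 7/9.
By Bayes' rule, P(Healthy | the display) = (1/3) / (7/9) = 3/7.

3/7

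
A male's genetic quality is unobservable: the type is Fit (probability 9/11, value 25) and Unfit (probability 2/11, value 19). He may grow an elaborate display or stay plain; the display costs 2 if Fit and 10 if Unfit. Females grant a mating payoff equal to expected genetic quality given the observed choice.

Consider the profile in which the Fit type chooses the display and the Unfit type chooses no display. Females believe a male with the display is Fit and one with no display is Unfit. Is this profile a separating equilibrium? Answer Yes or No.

Under these beliefs, the display earns mating payoff 25 and no display earns mating payoff 19.
Fit: the display nets 25 − 2 = 23; no display nets 19. Fit prefers the display.
Unfit: the display nets 25 − 10 = 15; no display nets 19. Unfit prefers no display.
Neither type deviates, so the separating profile is an equilibrium.

Yes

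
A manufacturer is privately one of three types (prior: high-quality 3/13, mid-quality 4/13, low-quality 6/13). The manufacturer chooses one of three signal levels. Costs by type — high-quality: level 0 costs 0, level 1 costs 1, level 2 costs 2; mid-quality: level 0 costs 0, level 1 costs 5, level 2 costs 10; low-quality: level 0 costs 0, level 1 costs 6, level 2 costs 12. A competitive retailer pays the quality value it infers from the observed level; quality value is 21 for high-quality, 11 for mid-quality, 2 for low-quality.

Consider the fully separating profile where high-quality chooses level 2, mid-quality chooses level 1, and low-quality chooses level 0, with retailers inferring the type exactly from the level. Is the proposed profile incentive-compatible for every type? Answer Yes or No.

Separating prices: level 2 → 21, level 1 → 11, level 0 → 2.
high-quality (assigned level 2): level 0: 2 − 0 = 2; level 1: 11 − 1 = 10; level 2: 21 − 2 = 19. high-quality stays.
mid-quality (assigned level 1): level 0: 2 − 0 = 2; level 1: 11 − 5 = 6; level 2: 21 − 10 = 11. mid-quality prefers level 2.
low-quality (assigned level 0): level 0: 2 − 0 = 2; level 1: 11 − 6 = 5; level 2: 21 − 12 = 9. low-quality prefers level 2.
At least one type deviates; the separating profile fails.

No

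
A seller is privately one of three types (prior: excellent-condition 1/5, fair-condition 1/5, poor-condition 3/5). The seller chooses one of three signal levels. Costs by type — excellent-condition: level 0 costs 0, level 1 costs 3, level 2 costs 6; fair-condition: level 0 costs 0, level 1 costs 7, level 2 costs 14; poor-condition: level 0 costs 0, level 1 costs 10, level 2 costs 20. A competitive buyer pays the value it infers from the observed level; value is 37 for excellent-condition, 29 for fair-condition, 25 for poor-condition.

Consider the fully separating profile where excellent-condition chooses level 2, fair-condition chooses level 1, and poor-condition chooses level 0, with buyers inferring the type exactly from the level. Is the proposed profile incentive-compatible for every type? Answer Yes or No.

No

Separating prices: level 2 → 37, level 1 → 29, level 0 → 25.
excellent-condition (assigned level 2): level 0: 25 − 0 = 25; level 1: 29 − 3 = 26; level 2: 37 − 6 = 31. excellent-condition stays.
fair-condition (assigned level 1): level 0: 25 − 0 = 25; level 1: 29 − 7 = 22; level 2: 37 − 14 = 23. fair-condition prefers level 0.
poor-condition (assigned level 0): level 0: 25 − 0 = 25; level 1: 29 − 10 = 19; level 2: 37 − 20 = 17. poor-condition stays.
At least one type deviates; the separating profile fails.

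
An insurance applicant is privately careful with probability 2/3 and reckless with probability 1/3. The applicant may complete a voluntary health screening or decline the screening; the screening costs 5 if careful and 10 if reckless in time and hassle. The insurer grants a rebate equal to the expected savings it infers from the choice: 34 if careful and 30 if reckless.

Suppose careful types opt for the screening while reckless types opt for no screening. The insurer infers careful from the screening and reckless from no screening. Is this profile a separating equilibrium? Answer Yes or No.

Under these beliefs, the screening earns rebate 34 and no screening earns rebate 30.
careful: the screening nets 34 − 5 = 29; no screening nets 30. careful would deviate to no screening.
reckless: the screening nets 34 − 10 = 24; no screening nets 30. reckless prefers no screening.
careful has a profitable deviation, so the profile is not an equilibrium.

No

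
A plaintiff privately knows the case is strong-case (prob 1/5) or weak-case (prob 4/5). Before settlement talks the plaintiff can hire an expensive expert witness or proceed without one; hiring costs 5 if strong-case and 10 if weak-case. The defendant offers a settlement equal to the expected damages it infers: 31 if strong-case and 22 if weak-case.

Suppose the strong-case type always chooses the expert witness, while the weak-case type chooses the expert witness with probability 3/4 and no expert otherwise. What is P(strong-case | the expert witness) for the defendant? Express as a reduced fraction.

P(the expert witness) = (1/5)·1 + (4/5)·(3/4) = 4/5.
By Bayes' rule, P(strong-case | the expert witness) = (1/5) / (4/5) = 1/4.

1/4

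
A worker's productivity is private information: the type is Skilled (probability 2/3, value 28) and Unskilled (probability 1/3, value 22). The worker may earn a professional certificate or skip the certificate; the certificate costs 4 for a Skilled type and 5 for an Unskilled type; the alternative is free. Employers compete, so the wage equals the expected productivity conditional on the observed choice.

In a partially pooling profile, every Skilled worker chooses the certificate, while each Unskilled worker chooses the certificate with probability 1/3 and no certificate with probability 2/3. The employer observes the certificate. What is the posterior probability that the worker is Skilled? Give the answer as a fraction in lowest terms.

P(the certificate) = (2/3)·1 + (1/3)·(1/3) = 7/9.
By Bayes' rule, P(Skilled | the certificate) = (2/3) / (7/9) = 6/7.

6/7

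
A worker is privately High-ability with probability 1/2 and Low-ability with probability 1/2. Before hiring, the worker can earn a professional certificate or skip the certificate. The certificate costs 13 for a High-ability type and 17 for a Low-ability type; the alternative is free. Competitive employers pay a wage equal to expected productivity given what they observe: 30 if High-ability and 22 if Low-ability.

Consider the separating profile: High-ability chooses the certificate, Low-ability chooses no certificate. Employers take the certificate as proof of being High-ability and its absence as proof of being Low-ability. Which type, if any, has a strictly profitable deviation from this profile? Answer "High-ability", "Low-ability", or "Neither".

High-ability

The certificate pays 30; no certificate pays 22.
High-ability: assigned the certificate, nets 30 − 13 = 17; deviating to no certificate nets 22.
Low-ability: assigned no certificate, nets 22; deviating to the certificate nets 30 − 17 = 13.
The High-ability type gains 5 by deviating.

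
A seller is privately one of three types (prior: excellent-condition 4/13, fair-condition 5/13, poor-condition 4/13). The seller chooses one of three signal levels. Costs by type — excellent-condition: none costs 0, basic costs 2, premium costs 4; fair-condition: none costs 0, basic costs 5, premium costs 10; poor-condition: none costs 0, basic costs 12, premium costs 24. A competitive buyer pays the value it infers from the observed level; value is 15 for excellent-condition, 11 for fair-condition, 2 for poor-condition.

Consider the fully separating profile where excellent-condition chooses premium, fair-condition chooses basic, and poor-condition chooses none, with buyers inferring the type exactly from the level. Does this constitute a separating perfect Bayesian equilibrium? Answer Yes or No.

Separating prices: premium → 15, basic → 11, none → 2.
excellent-condition (assigned premium): none: 2 − 0 = 2; basic: 11 − 2 = 9; premium: 15 − 4 = 11. excellent-condition stays.
fair-condition (assigned basic): none: 2 − 0 = 2; basic: 11 − 5 = 6; premium: 15 − 10 = 5. fair-condition stays.
poor-condition (assigned none): none: 2 − 0 = 2; basic: 11 − 12 = -1; premium: 15 − 24 = -9. poor-condition stays.
Every type prefers its assigned level; separation holds.

Yes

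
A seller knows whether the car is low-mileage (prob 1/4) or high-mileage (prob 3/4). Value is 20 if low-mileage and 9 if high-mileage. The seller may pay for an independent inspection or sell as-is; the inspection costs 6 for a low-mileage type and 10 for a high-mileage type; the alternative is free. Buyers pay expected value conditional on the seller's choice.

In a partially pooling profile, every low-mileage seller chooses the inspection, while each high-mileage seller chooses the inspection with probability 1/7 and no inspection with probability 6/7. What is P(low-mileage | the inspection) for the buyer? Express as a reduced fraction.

7/10

P(the inspection) = (1/4)·1 + (3/4)·(1/7) = 5/14.
By Bayes' rule, P(low-mileage | the inspection) = (1/4) / (5/14) = 7/10.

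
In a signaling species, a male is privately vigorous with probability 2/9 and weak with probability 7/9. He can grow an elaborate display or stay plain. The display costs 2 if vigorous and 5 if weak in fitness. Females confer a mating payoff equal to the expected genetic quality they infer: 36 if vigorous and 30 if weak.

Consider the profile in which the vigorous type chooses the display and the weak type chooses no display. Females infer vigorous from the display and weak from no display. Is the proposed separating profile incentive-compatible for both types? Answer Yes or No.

Under these beliefs, the display earns mating payoff 36 and no display earns mating payoff 30.
vigorous: the display nets 36 − 2 = 34; no display nets 30. vigorous prefers the display.
weak: the display nets 36 − 5 = 31; no display nets 30. weak would deviate to the display.
weak has a profitable deviation, so the profile is not an equilibrium.

No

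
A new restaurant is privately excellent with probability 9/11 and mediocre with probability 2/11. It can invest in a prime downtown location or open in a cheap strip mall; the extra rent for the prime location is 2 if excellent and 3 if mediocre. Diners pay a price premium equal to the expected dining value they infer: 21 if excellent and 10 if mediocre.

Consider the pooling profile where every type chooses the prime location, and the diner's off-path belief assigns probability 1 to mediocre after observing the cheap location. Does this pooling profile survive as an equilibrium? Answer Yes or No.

On path, the diner holds the prior and pays 9/11·21 + 2/11·10 = 19. Off path (the cheap location), believing mediocre, it pays 10.
excellent: the prime location nets 19 − 2 = 17; the cheap location nets 10. excellent stays.
mediocre: the prime location nets 19 − 3 = 16; the cheap location nets 10. mediocre stays.
No type deviates, so pooling is sustained.

Yes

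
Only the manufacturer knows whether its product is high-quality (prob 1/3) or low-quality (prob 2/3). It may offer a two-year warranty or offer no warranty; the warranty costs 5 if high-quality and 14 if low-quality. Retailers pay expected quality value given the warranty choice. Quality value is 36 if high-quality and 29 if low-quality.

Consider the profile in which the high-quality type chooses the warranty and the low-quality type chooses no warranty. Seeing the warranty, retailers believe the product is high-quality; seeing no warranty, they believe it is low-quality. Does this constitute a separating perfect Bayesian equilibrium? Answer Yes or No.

Under these beliefs, the warranty earns price 36 and no warranty earns price 29.
high-quality: the warranty nets 36 − 5 = 31; no warranty nets 29. high-quality prefers the warranty.
low-quality: the warranty nets 36 − 14 = 22; no warranty nets 29. low-quality prefers no warranty.
Neither type deviates, so the separating profile is an equilibrium.

Yes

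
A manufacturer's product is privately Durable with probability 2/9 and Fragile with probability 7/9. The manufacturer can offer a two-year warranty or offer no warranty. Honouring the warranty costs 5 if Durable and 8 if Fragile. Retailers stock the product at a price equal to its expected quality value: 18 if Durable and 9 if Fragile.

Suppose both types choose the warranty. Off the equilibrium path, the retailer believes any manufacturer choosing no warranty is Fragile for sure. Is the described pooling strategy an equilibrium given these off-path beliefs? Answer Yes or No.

On path, the retailer holds the prior and pays 2/9·18 + 7/9·9 = 11. Off path (no warranty), believing Fragile, it pays 9.
Durable: the warranty nets 11 − 5 = 6; no warranty nets 9. Durable would deviate.
Fragile: the warranty nets 11 − 8 = 3; no warranty nets 9. Fragile would deviate.
A type deviates, so pooling fails.

No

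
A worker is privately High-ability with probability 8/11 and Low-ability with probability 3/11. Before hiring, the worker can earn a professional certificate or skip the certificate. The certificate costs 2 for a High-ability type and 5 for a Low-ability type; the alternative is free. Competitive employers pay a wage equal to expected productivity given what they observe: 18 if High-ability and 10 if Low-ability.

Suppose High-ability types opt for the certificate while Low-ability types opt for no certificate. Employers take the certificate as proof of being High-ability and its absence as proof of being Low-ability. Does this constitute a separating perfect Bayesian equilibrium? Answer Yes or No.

No

Under these beliefs, the certificate earns wage 18 and no certificate earns wage 10.
High-ability: the certificate nets 18 − 2 = 16; no certificate nets 10. High-ability prefers the certificate.
Low-ability: the certificate nets 18 − 5 = 13; no certificate nets 10. Low-ability would deviate to the certificate.
Low-ability has a profitable deviation, so the profile is not an equilibrium.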